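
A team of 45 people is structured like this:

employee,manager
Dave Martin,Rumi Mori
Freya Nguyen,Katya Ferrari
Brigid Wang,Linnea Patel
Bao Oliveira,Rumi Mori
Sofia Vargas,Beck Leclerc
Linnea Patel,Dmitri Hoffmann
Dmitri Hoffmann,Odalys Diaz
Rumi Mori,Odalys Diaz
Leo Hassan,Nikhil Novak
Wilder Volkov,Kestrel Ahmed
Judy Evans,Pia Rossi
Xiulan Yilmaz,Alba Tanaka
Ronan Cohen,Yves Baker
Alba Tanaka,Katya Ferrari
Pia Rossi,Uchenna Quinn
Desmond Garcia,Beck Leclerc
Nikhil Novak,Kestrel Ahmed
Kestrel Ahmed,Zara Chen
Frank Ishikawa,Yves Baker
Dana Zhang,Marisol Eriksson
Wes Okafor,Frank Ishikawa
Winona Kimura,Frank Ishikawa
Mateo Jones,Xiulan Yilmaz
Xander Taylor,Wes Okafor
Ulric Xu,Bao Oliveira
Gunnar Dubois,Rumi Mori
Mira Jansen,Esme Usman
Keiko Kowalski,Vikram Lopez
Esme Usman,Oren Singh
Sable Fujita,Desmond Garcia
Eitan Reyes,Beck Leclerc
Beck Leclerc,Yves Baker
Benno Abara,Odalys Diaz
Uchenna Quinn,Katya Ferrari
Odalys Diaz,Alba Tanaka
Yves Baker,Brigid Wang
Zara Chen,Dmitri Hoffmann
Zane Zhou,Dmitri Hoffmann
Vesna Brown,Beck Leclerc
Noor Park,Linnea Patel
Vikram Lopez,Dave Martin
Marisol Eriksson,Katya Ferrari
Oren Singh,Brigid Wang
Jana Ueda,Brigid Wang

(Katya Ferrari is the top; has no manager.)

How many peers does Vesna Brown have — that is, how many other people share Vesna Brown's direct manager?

Vesna Brown reports to Beck Leclerc. Beck Leclerc's other direct reports are Sofia Vargas, Desmond Garcia, Eitan Reyes — 3 peers.

3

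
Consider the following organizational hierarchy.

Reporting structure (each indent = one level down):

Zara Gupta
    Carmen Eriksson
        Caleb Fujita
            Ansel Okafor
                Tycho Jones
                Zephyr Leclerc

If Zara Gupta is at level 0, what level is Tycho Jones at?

4

Chain from Tycho Jones up to Zara Gupta: Tycho Jones → Ansel Okafor → Caleb Fujita → Carmen Eriksson → Zara Gupta. That is 4 steps up, so Tycho Jones is 4 levels below Zara Gupta.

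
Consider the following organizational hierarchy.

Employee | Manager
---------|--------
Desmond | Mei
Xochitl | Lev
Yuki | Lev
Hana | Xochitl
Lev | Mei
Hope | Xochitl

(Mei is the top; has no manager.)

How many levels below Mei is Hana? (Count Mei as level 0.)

3

Chain from Hana up to Mei: Hana → Xochitl → Lev → Mei. That is 3 steps up, so Hana is 3 levels below Mei.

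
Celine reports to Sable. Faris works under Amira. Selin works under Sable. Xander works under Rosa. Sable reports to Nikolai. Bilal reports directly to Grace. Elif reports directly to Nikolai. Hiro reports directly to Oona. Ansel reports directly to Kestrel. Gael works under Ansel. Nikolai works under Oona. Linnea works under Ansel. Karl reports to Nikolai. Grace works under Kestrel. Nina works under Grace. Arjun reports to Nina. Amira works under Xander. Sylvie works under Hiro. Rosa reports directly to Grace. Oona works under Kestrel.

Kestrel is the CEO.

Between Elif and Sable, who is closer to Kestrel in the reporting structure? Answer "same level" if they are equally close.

Both Elif and Sable are 3 levels below Kestrel.

same level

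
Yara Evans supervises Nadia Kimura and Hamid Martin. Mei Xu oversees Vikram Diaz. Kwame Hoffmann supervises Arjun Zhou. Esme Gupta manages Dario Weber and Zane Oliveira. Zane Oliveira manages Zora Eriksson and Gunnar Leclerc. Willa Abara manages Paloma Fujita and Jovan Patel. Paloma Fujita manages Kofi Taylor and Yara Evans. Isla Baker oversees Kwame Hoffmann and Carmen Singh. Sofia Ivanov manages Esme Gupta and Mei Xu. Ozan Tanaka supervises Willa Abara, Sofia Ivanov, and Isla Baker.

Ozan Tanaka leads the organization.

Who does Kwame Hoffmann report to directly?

Kwame Hoffmann reports directly to Isla Baker.

Isla Baker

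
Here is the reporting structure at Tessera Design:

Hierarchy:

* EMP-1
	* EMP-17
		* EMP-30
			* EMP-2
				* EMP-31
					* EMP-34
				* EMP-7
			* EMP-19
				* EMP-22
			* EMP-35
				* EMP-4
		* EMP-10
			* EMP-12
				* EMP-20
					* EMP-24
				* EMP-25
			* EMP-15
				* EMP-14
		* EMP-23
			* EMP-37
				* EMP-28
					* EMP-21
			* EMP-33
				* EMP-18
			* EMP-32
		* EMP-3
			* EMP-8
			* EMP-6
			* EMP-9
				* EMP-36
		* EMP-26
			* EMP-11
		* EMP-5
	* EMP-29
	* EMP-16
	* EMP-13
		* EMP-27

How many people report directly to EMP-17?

6

EMP-17 directly manages EMP-30, EMP-10, EMP-23, EMP-3, EMP-26, EMP-5. That is 6 direct reports.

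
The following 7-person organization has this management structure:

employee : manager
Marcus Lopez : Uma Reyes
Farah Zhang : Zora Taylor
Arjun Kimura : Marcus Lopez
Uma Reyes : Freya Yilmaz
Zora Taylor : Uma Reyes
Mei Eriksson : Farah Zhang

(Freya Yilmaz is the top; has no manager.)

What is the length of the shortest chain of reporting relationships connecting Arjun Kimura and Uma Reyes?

Arjun Kimura is in Uma Reyes's organization: the chain from Arjun Kimura up to Uma Reyes is Arjun Kimura → Marcus Lopez → Uma Reyes, which is 2 links.

2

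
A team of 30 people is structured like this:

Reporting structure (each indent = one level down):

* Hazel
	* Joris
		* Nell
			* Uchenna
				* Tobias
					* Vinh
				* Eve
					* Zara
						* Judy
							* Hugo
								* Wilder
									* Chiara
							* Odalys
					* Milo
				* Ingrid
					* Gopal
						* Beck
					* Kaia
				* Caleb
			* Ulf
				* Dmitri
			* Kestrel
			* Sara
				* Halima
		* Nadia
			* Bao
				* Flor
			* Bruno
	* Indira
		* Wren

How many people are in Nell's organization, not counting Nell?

21

Nell directly manages Uchenna, Ulf, Kestrel, Sara. Under Uchenna: Caleb, Ingrid, Kaia, Gopal, Beck, Eve, Milo, Zara, Judy, Odalys, Hugo, Wilder, Chiara, Tobias, Vinh (15). Under Ulf: Dmitri (1). Kestrel has no reports. Under Sara: Halima (1). So Nell's organization is 4 direct reports plus everyone under them: 16 + 2 + 1 + 2 = 21.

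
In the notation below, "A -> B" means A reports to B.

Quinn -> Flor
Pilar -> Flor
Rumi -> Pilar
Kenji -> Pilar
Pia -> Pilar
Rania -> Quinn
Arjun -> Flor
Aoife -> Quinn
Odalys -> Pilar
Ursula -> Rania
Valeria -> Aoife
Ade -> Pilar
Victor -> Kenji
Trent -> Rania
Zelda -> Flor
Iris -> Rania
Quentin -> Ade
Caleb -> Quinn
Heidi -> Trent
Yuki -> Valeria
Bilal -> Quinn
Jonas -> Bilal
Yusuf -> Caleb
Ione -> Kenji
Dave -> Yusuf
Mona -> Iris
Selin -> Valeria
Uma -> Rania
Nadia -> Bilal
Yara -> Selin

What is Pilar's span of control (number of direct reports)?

5

Pilar directly manages Rumi, Kenji, Pia, Odalys, Ade. That is 5 direct reports.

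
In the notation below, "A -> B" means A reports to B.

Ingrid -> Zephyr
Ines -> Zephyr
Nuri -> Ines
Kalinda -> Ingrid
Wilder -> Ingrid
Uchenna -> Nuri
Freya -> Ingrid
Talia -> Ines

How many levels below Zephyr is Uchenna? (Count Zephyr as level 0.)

3

Chain from Uchenna up to Zephyr: Uchenna → Nuri → Ines → Zephyr. That is 3 steps up, so Uchenna is 3 levels below Zephyr.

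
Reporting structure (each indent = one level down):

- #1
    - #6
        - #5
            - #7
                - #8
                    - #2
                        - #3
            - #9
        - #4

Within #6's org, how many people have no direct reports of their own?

3

The people in #6's organization with no one reporting to them are #4, #9, #3. That is 3.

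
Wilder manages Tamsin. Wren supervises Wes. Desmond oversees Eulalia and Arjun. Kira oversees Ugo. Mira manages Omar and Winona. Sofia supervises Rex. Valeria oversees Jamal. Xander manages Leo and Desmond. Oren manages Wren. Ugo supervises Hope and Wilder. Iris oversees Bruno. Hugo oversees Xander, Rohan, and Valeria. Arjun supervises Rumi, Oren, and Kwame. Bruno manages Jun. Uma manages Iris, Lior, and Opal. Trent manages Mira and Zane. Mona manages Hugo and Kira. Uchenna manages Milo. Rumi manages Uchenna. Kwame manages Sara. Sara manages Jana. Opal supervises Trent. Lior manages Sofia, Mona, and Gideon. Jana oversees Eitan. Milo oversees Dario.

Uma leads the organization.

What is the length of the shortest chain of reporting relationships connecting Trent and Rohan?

Trent is 2 levels below Uma, and Rohan is 4 levels below Uma (their lowest common manager). The shortest path runs up from Trent to Uma and back down to Rohan: 2 + 4 = 6 links.

6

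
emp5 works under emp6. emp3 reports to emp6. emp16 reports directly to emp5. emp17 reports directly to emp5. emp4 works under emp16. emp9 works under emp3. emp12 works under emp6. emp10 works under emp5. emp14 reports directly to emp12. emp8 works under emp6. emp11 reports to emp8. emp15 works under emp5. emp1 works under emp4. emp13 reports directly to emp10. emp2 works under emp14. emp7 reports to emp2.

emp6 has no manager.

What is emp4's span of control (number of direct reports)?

1

emp4 directly manages emp1. That is 1 direct report.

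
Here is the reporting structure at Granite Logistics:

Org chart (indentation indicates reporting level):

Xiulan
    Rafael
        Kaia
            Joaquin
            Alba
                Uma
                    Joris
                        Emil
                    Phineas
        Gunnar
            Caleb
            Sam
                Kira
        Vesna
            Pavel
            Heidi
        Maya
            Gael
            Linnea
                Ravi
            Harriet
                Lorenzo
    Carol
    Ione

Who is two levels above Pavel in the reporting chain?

Pavel reports to Vesna, and Vesna reports to Rafael. So Pavel's skip-level manager is Rafael.

Rafael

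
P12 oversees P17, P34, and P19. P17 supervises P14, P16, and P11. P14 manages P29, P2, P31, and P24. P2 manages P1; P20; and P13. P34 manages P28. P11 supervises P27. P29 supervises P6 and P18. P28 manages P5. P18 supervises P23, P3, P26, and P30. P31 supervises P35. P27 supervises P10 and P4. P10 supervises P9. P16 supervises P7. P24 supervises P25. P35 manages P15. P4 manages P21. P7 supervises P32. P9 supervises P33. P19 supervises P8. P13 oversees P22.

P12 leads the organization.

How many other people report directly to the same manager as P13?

P13 reports to P2. P2's other direct reports are P1, P20 — 2 peers.

2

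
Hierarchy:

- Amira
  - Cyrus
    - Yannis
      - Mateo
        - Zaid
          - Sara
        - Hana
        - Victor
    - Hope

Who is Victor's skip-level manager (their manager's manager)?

Victor reports to Mateo, and Mateo reports to Yannis. So Victor's skip-level manager is Yannis.

Yannis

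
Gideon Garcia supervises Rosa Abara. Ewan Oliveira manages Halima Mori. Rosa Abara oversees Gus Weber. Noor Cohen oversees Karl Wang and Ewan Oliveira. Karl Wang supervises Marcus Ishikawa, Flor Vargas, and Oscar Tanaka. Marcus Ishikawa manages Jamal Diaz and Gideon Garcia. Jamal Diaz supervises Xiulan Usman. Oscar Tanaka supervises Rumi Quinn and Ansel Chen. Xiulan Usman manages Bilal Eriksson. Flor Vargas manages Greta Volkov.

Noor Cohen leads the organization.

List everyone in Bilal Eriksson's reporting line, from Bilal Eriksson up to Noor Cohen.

Bilal Eriksson reports to Xiulan Usman. Xiulan Usman reports to Jamal Diaz. Jamal Diaz reports to Marcus Ishikawa. Marcus Ishikawa reports to Karl Wang. Karl Wang reports to Noor Cohen. Noor Cohen is at the top.

Bilal Eriksson -> Xiulan Usman -> Jamal Diaz -> Marcus Ishikawa -> Karl Wang -> Noor Cohen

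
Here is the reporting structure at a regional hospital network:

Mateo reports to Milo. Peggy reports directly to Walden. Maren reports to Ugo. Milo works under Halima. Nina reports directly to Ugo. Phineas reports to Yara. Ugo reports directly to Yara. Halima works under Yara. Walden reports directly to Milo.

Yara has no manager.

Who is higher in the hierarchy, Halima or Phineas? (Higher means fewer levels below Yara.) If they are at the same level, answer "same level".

same level

Both Halima and Phineas are 1 level below Yara.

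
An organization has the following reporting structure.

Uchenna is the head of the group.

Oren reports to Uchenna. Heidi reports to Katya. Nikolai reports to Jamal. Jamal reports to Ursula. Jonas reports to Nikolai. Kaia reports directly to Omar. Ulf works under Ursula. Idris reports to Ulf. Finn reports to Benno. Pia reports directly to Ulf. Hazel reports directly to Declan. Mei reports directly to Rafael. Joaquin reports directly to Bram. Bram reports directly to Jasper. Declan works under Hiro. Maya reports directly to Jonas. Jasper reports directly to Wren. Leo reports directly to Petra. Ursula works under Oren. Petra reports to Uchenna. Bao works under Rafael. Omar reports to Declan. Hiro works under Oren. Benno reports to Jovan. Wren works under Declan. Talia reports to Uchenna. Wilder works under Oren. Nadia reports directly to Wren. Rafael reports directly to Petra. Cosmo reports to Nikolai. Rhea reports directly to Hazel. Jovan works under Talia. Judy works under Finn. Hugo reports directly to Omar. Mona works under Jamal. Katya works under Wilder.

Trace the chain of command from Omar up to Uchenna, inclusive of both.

Omar reports to Declan. Declan reports to Hiro. Hiro reports to Oren. Oren reports to Uchenna. Uchenna is at the top.

Omar -> Declan -> Hiro -> Oren -> Uchenna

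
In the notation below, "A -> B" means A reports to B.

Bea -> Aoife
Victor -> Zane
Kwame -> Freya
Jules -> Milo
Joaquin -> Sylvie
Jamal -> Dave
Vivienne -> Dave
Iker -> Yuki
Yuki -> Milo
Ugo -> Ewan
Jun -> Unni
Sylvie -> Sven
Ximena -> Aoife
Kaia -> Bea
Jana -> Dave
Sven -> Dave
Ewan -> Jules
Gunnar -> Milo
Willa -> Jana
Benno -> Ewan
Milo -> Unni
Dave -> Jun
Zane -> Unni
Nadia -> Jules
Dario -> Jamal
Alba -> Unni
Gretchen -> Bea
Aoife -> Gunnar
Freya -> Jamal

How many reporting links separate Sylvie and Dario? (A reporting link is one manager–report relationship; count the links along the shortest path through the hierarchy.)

Sylvie is 2 levels below Dave, and Dario is 2 levels below Dave (their lowest common manager). The shortest path runs up from Sylvie to Dave and back down to Dario: 2 + 2 = 4 links.

4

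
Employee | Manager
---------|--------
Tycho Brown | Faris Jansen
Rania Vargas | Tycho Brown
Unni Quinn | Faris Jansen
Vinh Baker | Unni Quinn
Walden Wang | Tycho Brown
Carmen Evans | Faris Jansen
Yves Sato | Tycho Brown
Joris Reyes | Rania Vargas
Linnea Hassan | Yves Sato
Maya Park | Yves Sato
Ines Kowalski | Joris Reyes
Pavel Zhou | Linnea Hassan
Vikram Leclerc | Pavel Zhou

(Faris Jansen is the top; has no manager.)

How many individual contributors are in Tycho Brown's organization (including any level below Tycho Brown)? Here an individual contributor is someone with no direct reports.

The people in Tycho Brown's organization with no one reporting to them are Maya Park, Vikram Leclerc, Walden Wang, Ines Kowalski. That is 4.

4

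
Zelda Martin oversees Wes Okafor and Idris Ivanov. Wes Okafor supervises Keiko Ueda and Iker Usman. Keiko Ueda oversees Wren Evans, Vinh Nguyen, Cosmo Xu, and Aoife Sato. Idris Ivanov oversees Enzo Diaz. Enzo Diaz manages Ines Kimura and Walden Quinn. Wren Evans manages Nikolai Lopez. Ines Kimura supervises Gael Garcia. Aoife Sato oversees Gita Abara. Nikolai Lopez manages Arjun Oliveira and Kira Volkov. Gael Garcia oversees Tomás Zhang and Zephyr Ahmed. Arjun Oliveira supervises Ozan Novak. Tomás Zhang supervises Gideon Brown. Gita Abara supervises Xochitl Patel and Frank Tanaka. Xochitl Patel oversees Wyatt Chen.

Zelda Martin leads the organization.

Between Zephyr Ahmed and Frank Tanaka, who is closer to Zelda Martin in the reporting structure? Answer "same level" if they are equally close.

Both Zephyr Ahmed and Frank Tanaka are 5 levels below Zelda Martin.

same level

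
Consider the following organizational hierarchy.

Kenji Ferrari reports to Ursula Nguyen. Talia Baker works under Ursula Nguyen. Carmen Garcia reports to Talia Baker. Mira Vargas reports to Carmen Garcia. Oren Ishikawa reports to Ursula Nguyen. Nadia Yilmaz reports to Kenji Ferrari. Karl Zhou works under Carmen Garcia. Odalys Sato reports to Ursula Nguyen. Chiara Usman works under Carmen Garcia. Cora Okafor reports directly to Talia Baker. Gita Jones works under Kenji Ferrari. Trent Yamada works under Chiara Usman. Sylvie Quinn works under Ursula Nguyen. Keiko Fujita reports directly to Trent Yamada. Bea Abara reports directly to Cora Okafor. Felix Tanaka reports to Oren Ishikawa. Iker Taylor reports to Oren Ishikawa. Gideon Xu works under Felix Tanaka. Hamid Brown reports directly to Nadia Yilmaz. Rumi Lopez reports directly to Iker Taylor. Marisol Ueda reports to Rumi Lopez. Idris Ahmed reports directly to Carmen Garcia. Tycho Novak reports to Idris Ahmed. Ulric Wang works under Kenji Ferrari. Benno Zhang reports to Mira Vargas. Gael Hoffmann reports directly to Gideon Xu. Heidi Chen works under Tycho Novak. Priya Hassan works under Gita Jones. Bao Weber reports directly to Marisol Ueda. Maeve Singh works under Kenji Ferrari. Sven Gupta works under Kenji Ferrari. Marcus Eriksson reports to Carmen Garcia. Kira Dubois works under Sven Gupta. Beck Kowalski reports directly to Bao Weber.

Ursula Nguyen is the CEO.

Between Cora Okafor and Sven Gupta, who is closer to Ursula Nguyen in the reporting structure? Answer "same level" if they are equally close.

Both Cora Okafor and Sven Gupta are 2 levels below Ursula Nguyen.

same level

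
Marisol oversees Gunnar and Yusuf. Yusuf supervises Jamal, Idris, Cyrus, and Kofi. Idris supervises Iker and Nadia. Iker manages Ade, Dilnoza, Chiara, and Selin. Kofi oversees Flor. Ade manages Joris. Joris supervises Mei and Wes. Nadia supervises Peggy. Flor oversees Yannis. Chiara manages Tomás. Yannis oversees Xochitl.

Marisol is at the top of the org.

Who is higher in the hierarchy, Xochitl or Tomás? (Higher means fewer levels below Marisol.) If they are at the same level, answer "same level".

same level

Both Xochitl and Tomás are 5 levels below Marisol.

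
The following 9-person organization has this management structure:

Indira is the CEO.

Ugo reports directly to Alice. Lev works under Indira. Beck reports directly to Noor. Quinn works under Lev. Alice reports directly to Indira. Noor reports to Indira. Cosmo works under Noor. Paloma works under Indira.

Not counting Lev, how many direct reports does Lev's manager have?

3

Lev reports to Indira. Indira's other direct reports are Noor, Paloma, Alice — 3 peers.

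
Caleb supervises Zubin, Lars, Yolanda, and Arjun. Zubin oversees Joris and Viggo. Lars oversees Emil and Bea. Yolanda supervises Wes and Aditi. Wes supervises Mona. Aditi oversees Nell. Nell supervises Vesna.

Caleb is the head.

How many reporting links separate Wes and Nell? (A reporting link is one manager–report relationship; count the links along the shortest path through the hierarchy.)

3

Wes is 1 level below Yolanda, and Nell is 2 levels below Yolanda (their lowest common manager). The shortest path runs up from Wes to Yolanda and back down to Nell: 1 + 2 = 3 links.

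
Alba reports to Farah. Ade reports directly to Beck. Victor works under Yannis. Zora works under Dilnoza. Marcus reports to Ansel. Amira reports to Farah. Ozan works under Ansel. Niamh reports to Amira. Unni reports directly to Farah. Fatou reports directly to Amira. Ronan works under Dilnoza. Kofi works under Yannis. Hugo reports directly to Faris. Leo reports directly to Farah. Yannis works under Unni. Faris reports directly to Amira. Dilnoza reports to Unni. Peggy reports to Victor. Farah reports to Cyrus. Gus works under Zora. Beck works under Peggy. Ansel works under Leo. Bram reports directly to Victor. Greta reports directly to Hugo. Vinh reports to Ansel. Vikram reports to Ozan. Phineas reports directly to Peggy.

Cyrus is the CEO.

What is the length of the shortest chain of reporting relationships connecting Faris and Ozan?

Faris is 2 levels below Farah, and Ozan is 3 levels below Farah (their lowest common manager). The shortest path runs up from Faris to Farah and back down to Ozan: 2 + 3 = 5 links.

5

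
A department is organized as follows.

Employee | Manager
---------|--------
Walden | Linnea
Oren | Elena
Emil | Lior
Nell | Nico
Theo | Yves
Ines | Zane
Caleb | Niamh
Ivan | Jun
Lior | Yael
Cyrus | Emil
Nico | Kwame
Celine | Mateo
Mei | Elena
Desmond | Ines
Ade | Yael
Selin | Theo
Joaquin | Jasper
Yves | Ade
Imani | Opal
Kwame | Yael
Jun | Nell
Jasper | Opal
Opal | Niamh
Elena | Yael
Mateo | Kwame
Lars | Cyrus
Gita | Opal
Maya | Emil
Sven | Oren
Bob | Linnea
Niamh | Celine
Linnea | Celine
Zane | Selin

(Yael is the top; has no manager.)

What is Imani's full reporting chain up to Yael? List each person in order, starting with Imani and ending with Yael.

Imani -> Opal -> Niamh -> Celine -> Mateo -> Kwame -> Yael

Imani reports to Opal. Opal reports to Niamh. Niamh reports to Celine. Celine reports to Mateo. Mateo reports to Kwame. Kwame reports to Yael. Yael is at the top.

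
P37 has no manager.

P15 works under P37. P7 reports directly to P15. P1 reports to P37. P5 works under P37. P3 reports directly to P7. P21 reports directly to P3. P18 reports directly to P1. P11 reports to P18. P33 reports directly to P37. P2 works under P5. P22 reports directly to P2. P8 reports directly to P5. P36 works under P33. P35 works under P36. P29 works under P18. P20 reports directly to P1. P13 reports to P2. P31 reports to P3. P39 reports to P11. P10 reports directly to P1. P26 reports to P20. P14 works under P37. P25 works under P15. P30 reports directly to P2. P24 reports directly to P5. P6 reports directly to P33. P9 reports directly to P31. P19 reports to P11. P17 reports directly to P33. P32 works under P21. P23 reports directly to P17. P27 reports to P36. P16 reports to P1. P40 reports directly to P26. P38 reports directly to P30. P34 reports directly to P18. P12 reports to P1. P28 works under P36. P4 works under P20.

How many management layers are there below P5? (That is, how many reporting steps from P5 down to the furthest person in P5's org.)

The longest chain under P5 runs P5 → P2 → P30 → P38, which is 3 levels below P5.

3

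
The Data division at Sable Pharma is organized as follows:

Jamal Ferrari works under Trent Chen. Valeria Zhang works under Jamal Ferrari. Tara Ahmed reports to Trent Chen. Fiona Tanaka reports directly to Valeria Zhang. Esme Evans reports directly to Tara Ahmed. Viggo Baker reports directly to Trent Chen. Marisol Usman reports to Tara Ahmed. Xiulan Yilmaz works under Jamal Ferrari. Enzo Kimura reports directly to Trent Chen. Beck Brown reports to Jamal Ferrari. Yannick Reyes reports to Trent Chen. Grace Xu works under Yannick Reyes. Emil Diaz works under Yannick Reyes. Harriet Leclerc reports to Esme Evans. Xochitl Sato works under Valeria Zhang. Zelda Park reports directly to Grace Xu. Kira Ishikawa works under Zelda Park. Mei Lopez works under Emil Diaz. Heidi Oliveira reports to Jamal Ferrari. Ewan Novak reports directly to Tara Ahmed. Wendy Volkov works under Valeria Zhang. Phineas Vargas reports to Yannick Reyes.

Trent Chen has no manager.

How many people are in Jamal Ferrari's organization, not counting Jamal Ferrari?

Jamal Ferrari directly manages Valeria Zhang, Xiulan Yilmaz, Beck Brown, Heidi Oliveira. Under Valeria Zhang: Wendy Volkov, Xochitl Sato, Fiona Tanaka (3). Xiulan Yilmaz has no reports. Beck Brown has no reports. Heidi Oliveira has no reports. So Jamal Ferrari's organization is 4 direct reports plus everyone under them: 4 + 1 + 1 + 1 = 7.

7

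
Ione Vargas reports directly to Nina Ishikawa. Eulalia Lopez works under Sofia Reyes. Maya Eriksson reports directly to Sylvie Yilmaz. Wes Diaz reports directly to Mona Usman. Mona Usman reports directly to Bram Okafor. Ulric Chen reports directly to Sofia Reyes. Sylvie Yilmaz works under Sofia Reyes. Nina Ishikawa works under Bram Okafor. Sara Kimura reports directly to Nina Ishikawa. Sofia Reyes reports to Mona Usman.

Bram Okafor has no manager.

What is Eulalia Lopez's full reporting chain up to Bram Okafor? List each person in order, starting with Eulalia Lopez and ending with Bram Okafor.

Eulalia Lopez reports to Sofia Reyes. Sofia Reyes reports to Mona Usman. Mona Usman reports to Bram Okafor. Bram Okafor is at the top.

Eulalia Lopez -> Sofia Reyes -> Mona Usman -> Bram Okafor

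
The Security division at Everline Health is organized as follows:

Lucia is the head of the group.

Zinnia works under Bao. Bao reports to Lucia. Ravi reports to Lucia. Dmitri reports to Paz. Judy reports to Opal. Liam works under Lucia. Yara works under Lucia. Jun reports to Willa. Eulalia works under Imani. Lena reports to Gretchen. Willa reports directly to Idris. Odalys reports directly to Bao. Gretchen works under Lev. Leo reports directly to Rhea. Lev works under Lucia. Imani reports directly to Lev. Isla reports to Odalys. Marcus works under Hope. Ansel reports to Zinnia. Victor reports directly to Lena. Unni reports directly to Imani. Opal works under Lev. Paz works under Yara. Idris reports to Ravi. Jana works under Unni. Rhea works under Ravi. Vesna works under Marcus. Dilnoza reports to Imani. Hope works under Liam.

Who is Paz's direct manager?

Yara

Paz reports directly to Yara.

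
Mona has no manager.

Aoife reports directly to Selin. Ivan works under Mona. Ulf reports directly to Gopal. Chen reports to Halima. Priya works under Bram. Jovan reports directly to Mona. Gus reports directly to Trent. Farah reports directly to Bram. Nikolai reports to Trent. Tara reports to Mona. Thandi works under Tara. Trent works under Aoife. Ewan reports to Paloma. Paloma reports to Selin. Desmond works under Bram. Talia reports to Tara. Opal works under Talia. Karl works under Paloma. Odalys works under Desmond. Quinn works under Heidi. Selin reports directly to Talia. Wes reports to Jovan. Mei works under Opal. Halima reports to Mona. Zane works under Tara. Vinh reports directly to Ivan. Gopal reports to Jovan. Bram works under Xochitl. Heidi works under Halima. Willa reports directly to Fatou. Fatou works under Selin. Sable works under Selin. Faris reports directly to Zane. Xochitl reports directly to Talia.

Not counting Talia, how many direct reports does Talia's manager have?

Talia reports to Tara. Tara's other direct reports are Zane, Thandi — 2 peers.

2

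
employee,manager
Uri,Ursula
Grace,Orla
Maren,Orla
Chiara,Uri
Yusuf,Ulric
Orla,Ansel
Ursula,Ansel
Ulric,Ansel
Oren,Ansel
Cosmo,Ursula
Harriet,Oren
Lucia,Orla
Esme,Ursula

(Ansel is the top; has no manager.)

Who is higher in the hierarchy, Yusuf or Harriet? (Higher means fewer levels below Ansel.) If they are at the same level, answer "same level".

Both Yusuf and Harriet are 2 levels below Ansel.

same level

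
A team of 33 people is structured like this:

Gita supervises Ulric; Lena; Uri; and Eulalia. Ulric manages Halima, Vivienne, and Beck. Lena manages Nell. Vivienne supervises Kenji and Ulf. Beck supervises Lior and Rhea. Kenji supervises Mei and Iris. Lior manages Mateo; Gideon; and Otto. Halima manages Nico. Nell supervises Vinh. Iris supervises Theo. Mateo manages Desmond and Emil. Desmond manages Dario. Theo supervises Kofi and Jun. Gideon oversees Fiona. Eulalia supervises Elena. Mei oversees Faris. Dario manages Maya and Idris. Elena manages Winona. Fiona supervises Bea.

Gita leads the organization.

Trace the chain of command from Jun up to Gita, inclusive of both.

Jun -> Theo -> Iris -> Kenji -> Vivienne -> Ulric -> Gita

Jun reports to Theo. Theo reports to Iris. Iris reports to Kenji. Kenji reports to Vivienne. Vivienne reports to Ulric. Ulric reports to Gita. Gita is at the top.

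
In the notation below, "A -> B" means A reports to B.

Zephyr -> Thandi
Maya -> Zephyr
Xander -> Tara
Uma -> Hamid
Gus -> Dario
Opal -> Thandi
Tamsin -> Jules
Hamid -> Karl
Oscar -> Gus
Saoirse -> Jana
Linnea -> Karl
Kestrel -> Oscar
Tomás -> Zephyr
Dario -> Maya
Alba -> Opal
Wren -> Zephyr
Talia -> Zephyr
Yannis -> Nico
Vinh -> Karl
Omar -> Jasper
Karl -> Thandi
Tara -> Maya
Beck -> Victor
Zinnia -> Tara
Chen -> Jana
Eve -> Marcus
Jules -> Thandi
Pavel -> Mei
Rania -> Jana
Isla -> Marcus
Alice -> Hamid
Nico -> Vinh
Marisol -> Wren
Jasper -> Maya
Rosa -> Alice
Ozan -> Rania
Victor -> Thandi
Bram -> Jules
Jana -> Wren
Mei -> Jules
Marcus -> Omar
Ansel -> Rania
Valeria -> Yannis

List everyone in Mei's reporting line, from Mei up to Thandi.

Mei reports to Jules. Jules reports to Thandi. Thandi is at the top.

Mei -> Jules -> Thandi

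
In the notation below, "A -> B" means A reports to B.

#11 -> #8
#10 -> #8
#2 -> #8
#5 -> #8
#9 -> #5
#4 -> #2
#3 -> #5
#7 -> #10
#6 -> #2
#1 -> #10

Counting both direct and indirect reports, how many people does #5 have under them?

#5 directly manages #9, #3. #9 has no reports. #3 has no reports. So #5's organization is 2 direct reports plus everyone under them: 1 + 1 = 2.

2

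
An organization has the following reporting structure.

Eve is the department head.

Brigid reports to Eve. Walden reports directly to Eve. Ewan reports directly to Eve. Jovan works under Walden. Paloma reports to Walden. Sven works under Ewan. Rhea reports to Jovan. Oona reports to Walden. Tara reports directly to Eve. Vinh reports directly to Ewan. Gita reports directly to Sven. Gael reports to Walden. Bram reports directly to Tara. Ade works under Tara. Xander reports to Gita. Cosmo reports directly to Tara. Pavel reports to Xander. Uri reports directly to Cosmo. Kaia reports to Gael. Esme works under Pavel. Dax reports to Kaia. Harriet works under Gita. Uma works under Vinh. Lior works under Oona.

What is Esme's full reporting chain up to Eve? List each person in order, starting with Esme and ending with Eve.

Esme reports to Pavel. Pavel reports to Xander. Xander reports to Gita. Gita reports to Sven. Sven reports to Ewan. Ewan reports to Eve. Eve is at the top.

Esme -> Pavel -> Xander -> Gita -> Sven -> Ewan -> Eve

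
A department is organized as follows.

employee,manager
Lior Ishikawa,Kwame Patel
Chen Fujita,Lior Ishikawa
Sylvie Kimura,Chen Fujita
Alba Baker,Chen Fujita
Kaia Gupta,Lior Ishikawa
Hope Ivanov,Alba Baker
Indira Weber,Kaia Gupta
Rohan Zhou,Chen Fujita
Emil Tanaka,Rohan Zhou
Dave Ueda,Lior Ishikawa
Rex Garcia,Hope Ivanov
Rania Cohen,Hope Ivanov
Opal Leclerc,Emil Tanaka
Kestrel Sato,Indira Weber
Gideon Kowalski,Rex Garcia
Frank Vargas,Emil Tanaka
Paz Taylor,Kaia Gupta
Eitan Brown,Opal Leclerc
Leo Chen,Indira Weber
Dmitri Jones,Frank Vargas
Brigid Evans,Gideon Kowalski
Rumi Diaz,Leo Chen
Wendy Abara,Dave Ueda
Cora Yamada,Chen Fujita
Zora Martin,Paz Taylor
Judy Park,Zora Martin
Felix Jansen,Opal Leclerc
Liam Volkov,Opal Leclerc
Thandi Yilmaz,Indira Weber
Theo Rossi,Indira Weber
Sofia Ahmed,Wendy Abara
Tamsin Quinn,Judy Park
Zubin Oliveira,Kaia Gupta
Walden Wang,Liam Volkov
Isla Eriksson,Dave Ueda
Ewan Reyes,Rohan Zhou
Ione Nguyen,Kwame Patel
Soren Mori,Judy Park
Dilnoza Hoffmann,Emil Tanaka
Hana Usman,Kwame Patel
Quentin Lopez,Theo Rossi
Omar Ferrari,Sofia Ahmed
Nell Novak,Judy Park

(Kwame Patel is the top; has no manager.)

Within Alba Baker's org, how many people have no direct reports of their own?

The people in Alba Baker's organization with no one reporting to them are Rania Cohen, Brigid Evans. That is 2.

2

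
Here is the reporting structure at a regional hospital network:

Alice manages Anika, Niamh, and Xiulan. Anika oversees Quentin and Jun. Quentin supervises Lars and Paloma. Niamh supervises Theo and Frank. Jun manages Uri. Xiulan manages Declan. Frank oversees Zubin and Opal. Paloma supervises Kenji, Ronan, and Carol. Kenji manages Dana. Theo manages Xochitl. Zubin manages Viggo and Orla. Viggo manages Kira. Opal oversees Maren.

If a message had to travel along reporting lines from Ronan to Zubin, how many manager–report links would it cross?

Ronan is 4 levels below Alice, and Zubin is 3 levels below Alice (their lowest common manager). The shortest path runs up from Ronan to Alice and back down to Zubin: 4 + 3 = 7 links.

7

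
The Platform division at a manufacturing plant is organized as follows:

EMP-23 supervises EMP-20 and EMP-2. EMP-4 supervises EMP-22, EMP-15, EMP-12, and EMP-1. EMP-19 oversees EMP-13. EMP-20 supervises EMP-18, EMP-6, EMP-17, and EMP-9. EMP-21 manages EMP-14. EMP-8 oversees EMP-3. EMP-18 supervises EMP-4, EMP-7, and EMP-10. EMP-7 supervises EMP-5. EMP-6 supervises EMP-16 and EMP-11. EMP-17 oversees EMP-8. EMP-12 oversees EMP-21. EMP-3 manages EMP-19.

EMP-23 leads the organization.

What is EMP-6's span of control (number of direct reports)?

EMP-6 directly manages EMP-16, EMP-11. That is 2 direct reports.

2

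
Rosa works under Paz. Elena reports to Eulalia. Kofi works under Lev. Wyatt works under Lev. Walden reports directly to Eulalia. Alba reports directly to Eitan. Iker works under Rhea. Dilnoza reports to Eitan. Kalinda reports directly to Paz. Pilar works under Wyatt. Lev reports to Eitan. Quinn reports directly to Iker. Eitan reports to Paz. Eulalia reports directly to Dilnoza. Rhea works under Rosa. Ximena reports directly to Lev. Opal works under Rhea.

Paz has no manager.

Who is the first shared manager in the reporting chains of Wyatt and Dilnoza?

Wyatt's chain of managers is Lev, Eitan, Paz. Dilnoza's chain of managers is Eitan, Paz. The first manager that appears in both chains is Eitan.

Eitan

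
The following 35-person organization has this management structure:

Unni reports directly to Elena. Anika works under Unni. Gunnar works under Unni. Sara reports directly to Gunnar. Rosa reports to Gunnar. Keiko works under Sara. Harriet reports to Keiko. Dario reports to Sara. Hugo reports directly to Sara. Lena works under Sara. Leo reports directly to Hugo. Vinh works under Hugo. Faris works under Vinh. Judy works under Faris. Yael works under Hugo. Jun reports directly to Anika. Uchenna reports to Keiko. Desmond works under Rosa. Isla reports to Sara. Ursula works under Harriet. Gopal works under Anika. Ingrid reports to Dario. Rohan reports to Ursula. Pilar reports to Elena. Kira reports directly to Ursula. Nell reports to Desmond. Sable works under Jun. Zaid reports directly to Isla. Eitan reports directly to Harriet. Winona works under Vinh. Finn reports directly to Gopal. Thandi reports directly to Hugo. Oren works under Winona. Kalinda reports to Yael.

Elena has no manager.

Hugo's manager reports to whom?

Hugo reports to Sara, and Sara reports to Gunnar. So Hugo's skip-level manager is Gunnar.

Gunnar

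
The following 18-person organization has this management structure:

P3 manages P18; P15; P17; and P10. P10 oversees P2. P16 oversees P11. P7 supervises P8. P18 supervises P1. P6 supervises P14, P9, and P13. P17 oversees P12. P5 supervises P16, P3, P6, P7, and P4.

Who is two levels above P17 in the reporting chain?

P17 reports to P3, and P3 reports to P5. So P17's skip-level manager is P5.

P5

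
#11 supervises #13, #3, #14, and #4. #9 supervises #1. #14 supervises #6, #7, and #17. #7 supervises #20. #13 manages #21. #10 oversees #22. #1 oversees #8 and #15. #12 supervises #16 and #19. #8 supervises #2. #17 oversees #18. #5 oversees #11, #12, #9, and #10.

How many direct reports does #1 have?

#1 directly manages #8, #15. That is 2 direct reports.

2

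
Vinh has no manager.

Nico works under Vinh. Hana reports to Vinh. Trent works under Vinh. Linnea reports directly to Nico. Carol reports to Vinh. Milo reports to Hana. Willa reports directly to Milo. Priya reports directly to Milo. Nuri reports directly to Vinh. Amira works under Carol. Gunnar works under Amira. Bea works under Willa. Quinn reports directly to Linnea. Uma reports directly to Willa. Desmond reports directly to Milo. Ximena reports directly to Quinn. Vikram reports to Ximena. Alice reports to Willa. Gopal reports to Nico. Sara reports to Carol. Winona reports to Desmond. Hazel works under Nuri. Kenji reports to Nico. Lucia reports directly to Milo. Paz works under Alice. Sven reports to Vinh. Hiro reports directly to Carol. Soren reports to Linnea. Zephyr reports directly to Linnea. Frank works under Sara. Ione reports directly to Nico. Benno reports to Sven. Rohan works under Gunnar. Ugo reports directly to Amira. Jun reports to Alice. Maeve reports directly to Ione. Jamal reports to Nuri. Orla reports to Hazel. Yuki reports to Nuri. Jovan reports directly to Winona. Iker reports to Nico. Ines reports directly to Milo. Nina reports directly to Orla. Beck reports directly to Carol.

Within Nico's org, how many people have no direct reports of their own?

The people in Nico's organization with no one reporting to them are Iker, Maeve, Kenji, Gopal, Zephyr, Soren, Vikram. That is 7.

7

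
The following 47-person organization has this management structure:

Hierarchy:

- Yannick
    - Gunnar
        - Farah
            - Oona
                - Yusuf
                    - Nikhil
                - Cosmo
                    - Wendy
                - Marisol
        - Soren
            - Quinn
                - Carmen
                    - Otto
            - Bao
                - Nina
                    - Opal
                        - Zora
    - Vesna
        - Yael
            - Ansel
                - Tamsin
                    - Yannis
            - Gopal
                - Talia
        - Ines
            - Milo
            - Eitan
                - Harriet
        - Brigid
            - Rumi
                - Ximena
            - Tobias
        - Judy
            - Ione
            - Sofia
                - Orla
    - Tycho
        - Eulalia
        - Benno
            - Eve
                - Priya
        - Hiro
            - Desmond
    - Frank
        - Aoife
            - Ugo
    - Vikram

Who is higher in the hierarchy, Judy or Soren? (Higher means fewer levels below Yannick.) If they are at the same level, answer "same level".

same level

Both Judy and Soren are 2 levels below Yannick.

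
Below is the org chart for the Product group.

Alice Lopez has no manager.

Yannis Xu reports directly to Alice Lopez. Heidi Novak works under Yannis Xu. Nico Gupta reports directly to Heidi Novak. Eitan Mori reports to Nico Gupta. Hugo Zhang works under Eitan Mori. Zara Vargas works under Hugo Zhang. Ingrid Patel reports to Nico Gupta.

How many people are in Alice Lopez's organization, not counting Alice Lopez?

Alice Lopez directly manages Yannis Xu. Under Yannis Xu: Heidi Novak, Nico Gupta, Ingrid Patel, Eitan Mori, Hugo Zhang, Zara Vargas (6). That's 7 in total.

7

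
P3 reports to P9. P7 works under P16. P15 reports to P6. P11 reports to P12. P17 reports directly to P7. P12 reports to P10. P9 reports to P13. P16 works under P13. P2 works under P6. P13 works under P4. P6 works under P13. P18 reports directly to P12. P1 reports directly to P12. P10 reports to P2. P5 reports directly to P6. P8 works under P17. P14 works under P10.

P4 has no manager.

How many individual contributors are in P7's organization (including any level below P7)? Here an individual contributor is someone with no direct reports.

The only person in P7's organization with no one reporting to them is P8. That is 1.

1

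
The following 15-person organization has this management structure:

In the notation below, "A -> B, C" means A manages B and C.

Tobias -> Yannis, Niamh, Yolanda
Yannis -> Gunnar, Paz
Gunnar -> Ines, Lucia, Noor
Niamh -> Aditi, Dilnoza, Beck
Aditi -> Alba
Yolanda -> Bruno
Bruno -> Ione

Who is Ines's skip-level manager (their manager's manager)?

Ines reports to Gunnar, and Gunnar reports to Yannis. So Ines's skip-level manager is Yannis.

Yannis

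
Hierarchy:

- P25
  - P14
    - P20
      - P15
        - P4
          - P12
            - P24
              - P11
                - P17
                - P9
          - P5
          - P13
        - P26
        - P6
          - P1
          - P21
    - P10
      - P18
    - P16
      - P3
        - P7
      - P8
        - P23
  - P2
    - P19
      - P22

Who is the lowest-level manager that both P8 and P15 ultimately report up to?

P14

P8's chain of managers is P16, P14, P25. P15's chain of managers is P20, P14, P25. The first manager that appears in both chains is P14.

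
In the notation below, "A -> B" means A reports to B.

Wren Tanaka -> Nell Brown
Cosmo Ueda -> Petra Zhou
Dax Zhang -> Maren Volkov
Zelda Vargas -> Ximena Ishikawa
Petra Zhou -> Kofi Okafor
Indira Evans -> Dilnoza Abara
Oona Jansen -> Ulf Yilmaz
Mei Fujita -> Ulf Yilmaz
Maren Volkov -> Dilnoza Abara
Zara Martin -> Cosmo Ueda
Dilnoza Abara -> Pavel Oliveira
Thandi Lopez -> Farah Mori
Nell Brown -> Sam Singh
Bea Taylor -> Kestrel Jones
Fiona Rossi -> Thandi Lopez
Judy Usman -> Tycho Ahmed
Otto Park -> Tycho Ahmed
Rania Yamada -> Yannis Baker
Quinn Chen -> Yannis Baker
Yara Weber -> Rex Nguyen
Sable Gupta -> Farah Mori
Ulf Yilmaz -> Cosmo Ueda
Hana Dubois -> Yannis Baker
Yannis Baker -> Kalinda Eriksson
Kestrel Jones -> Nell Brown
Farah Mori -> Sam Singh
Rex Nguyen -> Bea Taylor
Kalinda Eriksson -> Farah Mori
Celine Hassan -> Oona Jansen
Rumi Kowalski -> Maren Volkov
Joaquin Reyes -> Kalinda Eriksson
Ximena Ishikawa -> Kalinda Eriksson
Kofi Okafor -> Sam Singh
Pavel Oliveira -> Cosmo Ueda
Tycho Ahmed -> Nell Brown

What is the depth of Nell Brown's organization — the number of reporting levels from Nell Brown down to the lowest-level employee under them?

The longest chain under Nell Brown runs Nell Brown → Kestrel Jones → Bea Taylor → Rex Nguyen → Yara Weber, which is 4 levels below Nell Brown.

4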